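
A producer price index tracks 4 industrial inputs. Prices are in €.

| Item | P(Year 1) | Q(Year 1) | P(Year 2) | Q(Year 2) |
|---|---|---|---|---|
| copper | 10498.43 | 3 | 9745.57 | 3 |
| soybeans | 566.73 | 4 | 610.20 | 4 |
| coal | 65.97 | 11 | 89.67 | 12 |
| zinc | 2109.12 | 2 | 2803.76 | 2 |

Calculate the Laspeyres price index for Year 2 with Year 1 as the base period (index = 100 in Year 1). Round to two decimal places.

Laspeyres price index uses base-period quantities as weights.
ΣP(Year 2)·Q(Year 1) = 9745.57×3 + 610.20×4 + 89.67×11 + 2803.76×2 = 29236.71 + 2440.8 + 986.37 + 5607.52 = 38271.4
ΣP(Year 1)·Q(Year 1) = 10498.43×3 + 566.73×4 + 65.97×11 + 2109.12×2 = 31495.29 + 2266.92 + 725.67 + 4218.24 = 38706.12
Index = 38271.4 / 38706.12 × 100 = 98.8769

98.88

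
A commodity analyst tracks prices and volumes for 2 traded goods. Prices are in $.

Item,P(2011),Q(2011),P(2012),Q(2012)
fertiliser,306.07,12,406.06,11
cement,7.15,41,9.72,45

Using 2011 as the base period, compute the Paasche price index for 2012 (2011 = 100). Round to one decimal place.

133.0

Paasche price index uses current-period quantities as weights.
ΣP(2012)·Q(2012) = 406.06×11 + 9.72×45 = 4466.66 + 437.4 = 4904.06
ΣP(2011)·Q(2012) = 306.07×11 + 7.15×45 = 3366.77 + 321.75 = 3688.52
Index = 4904.06 / 3688.52 × 100 = 132.9547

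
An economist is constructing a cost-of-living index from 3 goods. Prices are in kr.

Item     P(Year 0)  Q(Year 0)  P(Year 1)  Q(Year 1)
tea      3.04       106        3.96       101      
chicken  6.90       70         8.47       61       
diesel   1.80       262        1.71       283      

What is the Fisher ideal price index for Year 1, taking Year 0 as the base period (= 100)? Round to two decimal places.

Laspeyres component (base-period weights):
ΣP(Year 1)Q(Year 0) = 3.96×106 + 8.47×70 + 1.71×262 = 419.76 + 592.9 + 448.02 = 1460.68
ΣP(Year 0)Q(Year 0) = 3.04×106 + 6.90×70 + 1.80×262 = 322.24 + 483 + 471.6 = 1276.84
L = 1460.68 / 1276.84 × 100 = 114.3980
Paasche component (current-period weights):
ΣP(Year 1)Q(Year 1) = 3.96×101 + 8.47×61 + 1.71×283 = 399.96 + 516.67 + 483.93 = 1400.56
ΣP(Year 0)Q(Year 1) = 3.04×101 + 6.90×61 + 1.80×283 = 307.04 + 420.9 + 509.4 = 1237.34
P = 1400.56 / 1237.34 × 100 = 113.1912
Fisher = √(L × P) = √(114.3980 × 113.1912) = 113.7930

113.79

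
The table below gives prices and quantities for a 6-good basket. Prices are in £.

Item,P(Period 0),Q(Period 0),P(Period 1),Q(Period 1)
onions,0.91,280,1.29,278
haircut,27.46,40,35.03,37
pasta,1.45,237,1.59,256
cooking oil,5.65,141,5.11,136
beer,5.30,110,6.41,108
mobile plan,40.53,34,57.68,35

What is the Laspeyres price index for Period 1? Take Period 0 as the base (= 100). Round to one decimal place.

124.1

Laspeyres price index uses base-period quantities as weights.
ΣP(Period 1)·Q(Period 0) = 1.29×280 + 35.03×40 + 1.59×237 + 5.11×141 + 6.41×110 + 57.68×34 = 361.2 + 1401.2 + 376.83 + 720.51 + 705.1 + 1961.12 = 5525.96
ΣP(Period 0)·Q(Period 0) = 0.91×280 + 27.46×40 + 1.45×237 + 5.65×141 + 5.30×110 + 40.53×34 = 254.8 + 1098.4 + 343.65 + 796.65 + 583 + 1378.02 = 4454.52
Index = 5525.96 / 4454.52 × 100 = 124.0529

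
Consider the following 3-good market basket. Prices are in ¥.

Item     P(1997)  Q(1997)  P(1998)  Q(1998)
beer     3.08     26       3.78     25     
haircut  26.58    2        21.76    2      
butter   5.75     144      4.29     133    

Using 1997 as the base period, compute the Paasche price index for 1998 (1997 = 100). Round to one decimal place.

Paasche price index uses current-period quantities as weights.
ΣP(1998)·Q(1998) = 3.78×25 + 21.76×2 + 4.29×133 = 94.5 + 43.52 + 570.57 = 708.59
ΣP(1997)·Q(1998) = 3.08×25 + 26.58×2 + 5.75×133 = 77 + 53.16 + 764.75 = 894.91
Index = 708.59 / 894.91 × 100 = 79.1800

79.2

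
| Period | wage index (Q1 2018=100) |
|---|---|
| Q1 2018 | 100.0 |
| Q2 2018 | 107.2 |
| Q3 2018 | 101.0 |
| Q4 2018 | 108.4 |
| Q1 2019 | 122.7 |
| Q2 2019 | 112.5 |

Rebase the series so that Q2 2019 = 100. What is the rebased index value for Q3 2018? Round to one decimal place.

Rebased(Q3 2018) = 101.0 / 112.5 × 100 = 89.7778

89.8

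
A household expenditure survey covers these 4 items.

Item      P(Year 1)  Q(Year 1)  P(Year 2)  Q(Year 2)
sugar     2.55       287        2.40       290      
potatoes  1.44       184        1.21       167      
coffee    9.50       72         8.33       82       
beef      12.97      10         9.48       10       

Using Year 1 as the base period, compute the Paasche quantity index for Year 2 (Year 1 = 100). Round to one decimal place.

Paasche quantity index uses current-period prices as weights.
ΣP(Year 2)·Q(Year 2) = 2.40×290 + 1.21×167 + 8.33×82 + 9.48×10 = 696 + 202.07 + 683.06 + 94.8 = 1675.93
ΣP(Year 2)·Q(Year 1) = 2.40×287 + 1.21×184 + 8.33×72 + 9.48×10 = 688.8 + 222.64 + 599.76 + 94.8 = 1606
Index = 1675.93 / 1606 × 100 = 104.3543

104.4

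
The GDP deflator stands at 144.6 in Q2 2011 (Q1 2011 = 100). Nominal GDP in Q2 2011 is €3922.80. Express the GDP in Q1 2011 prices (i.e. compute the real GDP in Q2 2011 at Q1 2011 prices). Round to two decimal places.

Real = Nominal ÷ (Index/100) = 3922.80 ÷ (144.6/100)
     = 3922.80 ÷ 1.446 = 2712.8631

2712.86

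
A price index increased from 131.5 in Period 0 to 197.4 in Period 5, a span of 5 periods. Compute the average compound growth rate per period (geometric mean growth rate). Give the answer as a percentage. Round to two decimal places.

Growth factor = (197.4/131.5)^(1/5) = (1.501141)^(1/5) = 1.084637
Growth rate = 1.084637 − 1 = 0.084637 = 8.4637%

8.46%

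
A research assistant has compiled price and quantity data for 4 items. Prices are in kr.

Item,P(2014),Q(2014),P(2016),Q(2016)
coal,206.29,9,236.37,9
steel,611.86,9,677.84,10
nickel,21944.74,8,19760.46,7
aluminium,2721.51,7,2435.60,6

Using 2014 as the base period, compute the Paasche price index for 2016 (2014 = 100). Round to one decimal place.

Paasche price index uses current-period quantities as weights.
ΣP(2016)·Q(2016) = 236.37×9 + 677.84×10 + 19760.46×7 + 2435.60×6 = 2127.33 + 6778.4 + 138323.22 + 14613.6 = 161842.55
ΣP(2014)·Q(2016) = 206.29×9 + 611.86×10 + 21944.74×7 + 2721.51×6 = 1856.61 + 6118.6 + 153613.18 + 16329.06 = 177917.45
Index = 161842.55 / 177917.45 × 100 = 90.9650

91.0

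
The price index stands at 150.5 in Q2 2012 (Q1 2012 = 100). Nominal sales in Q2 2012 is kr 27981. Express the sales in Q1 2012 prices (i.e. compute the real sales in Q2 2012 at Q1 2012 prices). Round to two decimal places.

18592.03

Real = Nominal ÷ (Index/100) = 27981 ÷ (150.5/100)
     = 27981 ÷ 1.505 = 18592.0266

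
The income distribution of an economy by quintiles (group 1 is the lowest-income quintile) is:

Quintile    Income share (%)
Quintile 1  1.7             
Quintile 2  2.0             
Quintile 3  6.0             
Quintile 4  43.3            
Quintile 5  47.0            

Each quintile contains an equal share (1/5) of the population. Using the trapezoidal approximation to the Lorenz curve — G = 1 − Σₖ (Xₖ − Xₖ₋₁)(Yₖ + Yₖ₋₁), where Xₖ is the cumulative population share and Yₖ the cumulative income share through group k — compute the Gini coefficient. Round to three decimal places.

0.528

Cumulative income shares Yₖ: 0.0170, 0.0370, 0.0970, 0.5300, 1.0000
Σ (Xₖ−Xₖ₋₁)(Yₖ+Yₖ₋₁) = (1/5)(0.0170+0.0000) + (1/5)(0.0370+0.0170) + (1/5)(0.0970+0.0370) + (1/5)(0.5300+0.0970) + (1/5)(1.0000+0.5300)
  = 0.0034 + 0.0108 + 0.0268 + 0.1254 + 0.3060 = 0.4724
G = 1 − 0.4724 = 0.5276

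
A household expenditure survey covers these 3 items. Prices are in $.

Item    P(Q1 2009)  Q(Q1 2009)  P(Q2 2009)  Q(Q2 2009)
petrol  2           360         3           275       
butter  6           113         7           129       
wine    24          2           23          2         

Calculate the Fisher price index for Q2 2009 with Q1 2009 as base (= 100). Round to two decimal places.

130.93

Laspeyres component (base-period weights):
ΣP(Q2 2009)Q(Q1 2009) = 3×360 + 7×113 + 23×2 = 1080 + 791 + 46 = 1917
ΣP(Q1 2009)Q(Q1 2009) = 2×360 + 6×113 + 24×2 = 720 + 678 + 48 = 1446
L = 1917 / 1446 × 100 = 132.5726
Paasche component (current-period weights):
ΣP(Q2 2009)Q(Q2 2009) = 3×275 + 7×129 + 23×2 = 825 + 903 + 46 = 1774
ΣP(Q1 2009)Q(Q2 2009) = 2×275 + 6×129 + 24×2 = 550 + 774 + 48 = 1372
P = 1774 / 1372 × 100 = 129.3003
Fisher = √(L × P) = √(132.5726 × 129.3003) = 130.9262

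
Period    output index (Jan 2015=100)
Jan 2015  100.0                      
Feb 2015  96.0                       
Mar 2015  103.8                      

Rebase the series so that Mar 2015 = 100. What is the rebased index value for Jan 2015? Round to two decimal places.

Rebased(Jan 2015) = 100.0 / 103.8 × 100 = 96.3391

96.34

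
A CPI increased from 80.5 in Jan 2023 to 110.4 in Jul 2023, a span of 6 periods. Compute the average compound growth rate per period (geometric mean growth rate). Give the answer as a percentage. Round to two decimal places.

Growth factor = (110.4/80.5)^(1/6) = (1.371429)^(1/6) = 1.054052
Growth rate = 1.054052 − 1 = 0.054052 = 5.4052%

5.41%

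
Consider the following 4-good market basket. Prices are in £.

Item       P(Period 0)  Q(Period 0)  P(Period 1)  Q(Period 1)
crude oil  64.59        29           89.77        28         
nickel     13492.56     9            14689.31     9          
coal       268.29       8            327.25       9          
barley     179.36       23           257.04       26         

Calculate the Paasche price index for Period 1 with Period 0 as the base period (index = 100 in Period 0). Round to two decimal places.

110.76

Paasche price index uses current-period quantities as weights.
ΣP(Period 1)·Q(Period 1) = 89.77×28 + 14689.31×9 + 327.25×9 + 257.04×26 = 2513.56 + 132203.79 + 2945.25 + 6683.04 = 144345.64
ΣP(Period 0)·Q(Period 1) = 64.59×28 + 13492.56×9 + 268.29×9 + 179.36×26 = 1808.52 + 121433.04 + 2414.61 + 4663.36 = 130319.53
Index = 144345.64 / 130319.53 × 100 = 110.7629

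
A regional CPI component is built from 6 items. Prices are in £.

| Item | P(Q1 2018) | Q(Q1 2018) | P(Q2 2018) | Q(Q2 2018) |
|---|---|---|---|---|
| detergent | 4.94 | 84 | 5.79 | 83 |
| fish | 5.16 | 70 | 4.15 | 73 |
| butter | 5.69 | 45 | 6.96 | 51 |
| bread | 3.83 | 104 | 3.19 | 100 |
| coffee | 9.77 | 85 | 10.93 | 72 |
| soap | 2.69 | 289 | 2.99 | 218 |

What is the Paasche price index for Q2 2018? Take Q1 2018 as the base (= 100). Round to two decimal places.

105.33

Paasche price index uses current-period quantities as weights.
ΣP(Q2 2018)·Q(Q2 2018) = 5.79×83 + 4.15×73 + 6.96×51 + 3.19×100 + 10.93×72 + 2.99×218 = 480.57 + 302.95 + 354.96 + 319 + 786.96 + 651.82 = 2896.26
ΣP(Q1 2018)·Q(Q2 2018) = 4.94×83 + 5.16×73 + 5.69×51 + 3.83×100 + 9.77×72 + 2.69×218 = 410.02 + 376.68 + 290.19 + 383 + 703.44 + 586.42 = 2749.75
Index = 2896.26 / 2749.75 × 100 = 105.3281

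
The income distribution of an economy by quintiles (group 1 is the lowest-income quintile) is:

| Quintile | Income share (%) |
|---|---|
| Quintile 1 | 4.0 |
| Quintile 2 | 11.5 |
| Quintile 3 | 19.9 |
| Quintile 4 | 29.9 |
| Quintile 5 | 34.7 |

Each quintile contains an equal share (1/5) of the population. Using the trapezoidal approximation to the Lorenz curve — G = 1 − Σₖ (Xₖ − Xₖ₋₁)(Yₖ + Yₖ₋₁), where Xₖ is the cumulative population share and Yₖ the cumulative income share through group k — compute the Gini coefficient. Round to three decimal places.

Cumulative income shares Yₖ: 0.0400, 0.1550, 0.3540, 0.6530, 1.0000
Σ (Xₖ−Xₖ₋₁)(Yₖ+Yₖ₋₁) = (1/5)(0.0400+0.0000) + (1/5)(0.1550+0.0400) + (1/5)(0.3540+0.1550) + (1/5)(0.6530+0.3540) + (1/5)(1.0000+0.6530)
  = 0.0080 + 0.0390 + 0.1018 + 0.2014 + 0.3306 = 0.6808
G = 1 − 0.6808 = 0.3192

0.319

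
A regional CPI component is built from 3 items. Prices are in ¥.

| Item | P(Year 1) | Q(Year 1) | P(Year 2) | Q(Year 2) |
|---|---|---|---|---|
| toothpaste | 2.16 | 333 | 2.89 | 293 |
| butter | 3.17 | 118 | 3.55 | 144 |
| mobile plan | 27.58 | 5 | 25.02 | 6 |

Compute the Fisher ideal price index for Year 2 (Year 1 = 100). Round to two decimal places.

121.26

Laspeyres component (base-period weights):
ΣP(Year 2)Q(Year 1) = 2.89×333 + 3.55×118 + 25.02×5 = 962.37 + 418.9 + 125.1 = 1506.37
ΣP(Year 1)Q(Year 1) = 2.16×333 + 3.17×118 + 27.58×5 = 719.28 + 374.06 + 137.9 = 1231.24
L = 1506.37 / 1231.24 × 100 = 122.3458
Paasche component (current-period weights):
ΣP(Year 2)Q(Year 2) = 2.89×293 + 3.55×144 + 25.02×6 = 846.77 + 511.2 + 150.12 = 1508.09
ΣP(Year 1)Q(Year 2) = 2.16×293 + 3.17×144 + 27.58×6 = 632.88 + 456.48 + 165.48 = 1254.84
P = 1508.09 / 1254.84 × 100 = 120.1819
Fisher = √(L × P) = √(122.3458 × 120.1819) = 121.2590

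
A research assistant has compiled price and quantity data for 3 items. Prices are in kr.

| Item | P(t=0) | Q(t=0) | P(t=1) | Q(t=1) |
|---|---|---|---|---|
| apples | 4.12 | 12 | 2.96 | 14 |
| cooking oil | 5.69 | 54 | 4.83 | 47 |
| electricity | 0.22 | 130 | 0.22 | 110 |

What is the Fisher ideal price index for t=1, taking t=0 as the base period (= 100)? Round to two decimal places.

Laspeyres component (base-period weights):
ΣP(t=1)Q(t=0) = 2.96×12 + 4.83×54 + 0.22×130 = 35.52 + 260.82 + 28.6 = 324.94
ΣP(t=0)Q(t=0) = 4.12×12 + 5.69×54 + 0.22×130 = 49.44 + 307.26 + 28.6 = 385.3
L = 324.94 / 385.3 × 100 = 84.3343
Paasche component (current-period weights):
ΣP(t=1)Q(t=1) = 2.96×14 + 4.83×47 + 0.22×110 = 41.44 + 227.01 + 24.2 = 292.65
ΣP(t=0)Q(t=1) = 4.12×14 + 5.69×47 + 0.22×110 = 57.68 + 267.43 + 24.2 = 349.31
P = 292.65 / 349.31 × 100 = 83.7795
Fisher = √(L × P) = √(84.3343 × 83.7795) = 84.0564

84.06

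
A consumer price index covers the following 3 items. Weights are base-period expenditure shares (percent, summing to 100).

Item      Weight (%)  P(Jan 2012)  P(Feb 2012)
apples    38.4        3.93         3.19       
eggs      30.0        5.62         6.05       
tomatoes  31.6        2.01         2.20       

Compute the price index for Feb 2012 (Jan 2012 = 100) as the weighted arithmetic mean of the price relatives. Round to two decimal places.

apples: 38.4 × (3.19/3.93) = 38.4 × 0.811705 = 31.1695
eggs: 30.0 × (6.05/5.62) = 30.0 × 1.076512 = 32.2954
tomatoes: 31.6 × (2.20/2.01) = 31.6 × 1.094527 = 34.5871
Index = Σ wᵢ·(p₁ᵢ/p₀ᵢ) = 31.1695 + 32.2954 + 34.5871 = 98.0519

98.05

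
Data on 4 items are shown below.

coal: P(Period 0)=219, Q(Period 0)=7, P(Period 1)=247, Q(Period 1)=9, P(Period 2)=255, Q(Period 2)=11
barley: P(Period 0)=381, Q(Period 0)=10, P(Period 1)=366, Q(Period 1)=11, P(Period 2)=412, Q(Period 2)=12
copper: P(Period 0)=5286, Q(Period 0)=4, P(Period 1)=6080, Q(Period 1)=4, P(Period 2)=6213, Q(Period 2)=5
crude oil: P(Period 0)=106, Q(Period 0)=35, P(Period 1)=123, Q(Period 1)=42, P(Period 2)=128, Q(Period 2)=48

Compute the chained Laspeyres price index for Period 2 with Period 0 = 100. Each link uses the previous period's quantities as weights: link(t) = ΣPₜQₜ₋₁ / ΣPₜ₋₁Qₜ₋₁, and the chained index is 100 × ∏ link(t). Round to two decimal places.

116.80

Link Period 0→Period 1:
ΣP(Period 1)Q(Period 0) = 247×7 + 366×10 + 6080×4 + 123×35 = 1729 + 3660 + 24320 + 4305 = 34014
ΣP(Period 0)Q(Period 0) = 219×7 + 381×10 + 5286×4 + 106×35 = 1533 + 3810 + 21144 + 3710 = 30197
link = 34014/30197 = 1.126403
Link Period 1→Period 2:
ΣP(Period 2)Q(Period 1) = 255×9 + 412×11 + 6213×4 + 128×42 = 2295 + 4532 + 24852 + 5376 = 37055
ΣP(Period 1)Q(Period 1) = 247×9 + 366×11 + 6080×4 + 123×42 = 2223 + 4026 + 24320 + 5166 = 35735
link = 37055/35735 = 1.036939
Chained index = 100 × 1.126403 × 1.036939 = 116.8011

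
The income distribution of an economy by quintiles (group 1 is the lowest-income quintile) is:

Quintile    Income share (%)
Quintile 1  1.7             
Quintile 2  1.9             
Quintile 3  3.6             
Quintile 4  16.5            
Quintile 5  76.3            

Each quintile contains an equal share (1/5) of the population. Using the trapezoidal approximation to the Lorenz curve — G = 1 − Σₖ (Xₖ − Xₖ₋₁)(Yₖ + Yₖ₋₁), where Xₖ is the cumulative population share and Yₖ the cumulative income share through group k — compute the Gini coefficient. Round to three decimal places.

Cumulative income shares Yₖ: 0.0170, 0.0360, 0.0720, 0.2370, 1.0000
Σ (Xₖ−Xₖ₋₁)(Yₖ+Yₖ₋₁) = (1/5)(0.0170+0.0000) + (1/5)(0.0360+0.0170) + (1/5)(0.0720+0.0360) + (1/5)(0.2370+0.0720) + (1/5)(1.0000+0.2370)
  = 0.0034 + 0.0106 + 0.0216 + 0.0618 + 0.2474 = 0.3448
G = 1 − 0.3448 = 0.6552

0.655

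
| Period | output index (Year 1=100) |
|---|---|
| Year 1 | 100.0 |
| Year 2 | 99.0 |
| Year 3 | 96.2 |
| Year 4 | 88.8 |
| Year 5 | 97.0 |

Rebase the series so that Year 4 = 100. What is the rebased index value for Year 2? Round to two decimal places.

Rebased(Year 2) = 99.0 / 88.8 × 100 = 111.4865

111.49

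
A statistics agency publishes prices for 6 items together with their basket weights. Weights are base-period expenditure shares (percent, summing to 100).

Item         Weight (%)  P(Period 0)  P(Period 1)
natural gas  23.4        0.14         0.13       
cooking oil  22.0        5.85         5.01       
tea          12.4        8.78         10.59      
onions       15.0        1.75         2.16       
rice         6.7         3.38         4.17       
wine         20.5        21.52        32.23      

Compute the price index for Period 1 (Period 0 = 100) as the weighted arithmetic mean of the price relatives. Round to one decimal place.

natural gas: 23.4 × (0.13/0.14) = 23.4 × 0.928571 = 21.7286
cooking oil: 22.0 × (5.01/5.85) = 22.0 × 0.856410 = 18.8410
tea: 12.4 × (10.59/8.78) = 12.4 × 1.206150 = 14.9563
onions: 15.0 × (2.16/1.75) = 15.0 × 1.234286 = 18.5143
rice: 6.7 × (4.17/3.38) = 6.7 × 1.233728 = 8.2660
wine: 20.5 × (32.23/21.52) = 20.5 × 1.497677 = 30.7024
Index = Σ wᵢ·(p₁ᵢ/p₀ᵢ) = 21.7286 + 18.8410 + 14.9563 + 18.5143 + 8.2660 + 30.7024 = 113.0085

113.0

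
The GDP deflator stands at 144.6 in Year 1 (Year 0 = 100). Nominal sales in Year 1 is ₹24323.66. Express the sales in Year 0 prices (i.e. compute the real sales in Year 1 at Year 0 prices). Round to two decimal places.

Real = Nominal ÷ (Index/100) = 24323.66 ÷ (144.6/100)
     = 24323.66 ÷ 1.446 = 16821.3416

16821.34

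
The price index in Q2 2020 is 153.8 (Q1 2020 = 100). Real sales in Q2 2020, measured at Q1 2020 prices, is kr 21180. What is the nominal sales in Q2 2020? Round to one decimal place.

32574.8

Nominal = Real × (Index/100) = 21180 × (153.8/100)
        = 21180 × 1.538 = 32574.8400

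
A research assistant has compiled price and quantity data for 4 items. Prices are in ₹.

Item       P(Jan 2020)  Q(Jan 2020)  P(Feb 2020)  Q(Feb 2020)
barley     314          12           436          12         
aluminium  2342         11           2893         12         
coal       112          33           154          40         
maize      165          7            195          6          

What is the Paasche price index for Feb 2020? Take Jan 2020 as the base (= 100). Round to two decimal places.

126.61

Paasche price index uses current-period quantities as weights.
ΣP(Feb 2020)·Q(Feb 2020) = 436×12 + 2893×12 + 154×40 + 195×6 = 5232 + 34716 + 6160 + 1170 = 47278
ΣP(Jan 2020)·Q(Feb 2020) = 314×12 + 2342×12 + 112×40 + 165×6 = 3768 + 28104 + 4480 + 990 = 37342
Index = 47278 / 37342 × 100 = 126.6081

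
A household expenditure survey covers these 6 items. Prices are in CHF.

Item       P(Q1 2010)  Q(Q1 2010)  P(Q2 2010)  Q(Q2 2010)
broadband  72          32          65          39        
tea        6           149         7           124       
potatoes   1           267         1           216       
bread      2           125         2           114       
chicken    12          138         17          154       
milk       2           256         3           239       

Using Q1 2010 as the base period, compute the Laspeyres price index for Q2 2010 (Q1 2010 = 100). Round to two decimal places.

Laspeyres price index uses base-period quantities as weights.
ΣP(Q2 2010)·Q(Q1 2010) = 65×32 + 7×149 + 1×267 + 2×125 + 17×138 + 3×256 = 2080 + 1043 + 267 + 250 + 2346 + 768 = 6754
ΣP(Q1 2010)·Q(Q1 2010) = 72×32 + 6×149 + 1×267 + 2×125 + 12×138 + 2×256 = 2304 + 894 + 267 + 250 + 1656 + 512 = 5883
Index = 6754 / 5883 × 100 = 114.8054

114.81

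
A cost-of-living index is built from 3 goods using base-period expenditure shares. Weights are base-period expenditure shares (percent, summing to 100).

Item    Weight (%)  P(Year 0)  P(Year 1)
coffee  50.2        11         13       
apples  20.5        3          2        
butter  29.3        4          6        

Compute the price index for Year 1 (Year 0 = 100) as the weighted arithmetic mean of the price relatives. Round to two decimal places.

coffee: 50.2 × (13/11) = 50.2 × 1.181818 = 59.3273
apples: 20.5 × (2/3) = 20.5 × 0.666667 = 13.6667
butter: 29.3 × (6/4) = 29.3 × 1.500000 = 43.9500
Index = Σ wᵢ·(p₁ᵢ/p₀ᵢ) = 59.3273 + 13.6667 + 43.9500 = 116.9439

116.94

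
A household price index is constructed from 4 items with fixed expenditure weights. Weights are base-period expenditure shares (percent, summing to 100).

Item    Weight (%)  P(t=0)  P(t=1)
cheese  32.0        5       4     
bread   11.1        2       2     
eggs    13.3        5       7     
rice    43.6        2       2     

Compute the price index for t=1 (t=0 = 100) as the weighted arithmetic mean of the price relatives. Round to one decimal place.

98.9

cheese: 32.0 × (4/5) = 32.0 × 0.800000 = 25.6000
bread: 11.1 × (2/2) = 11.1 × 1.000000 = 11.1000
eggs: 13.3 × (7/5) = 13.3 × 1.400000 = 18.6200
rice: 43.6 × (2/2) = 43.6 × 1.000000 = 43.6000
Index = Σ wᵢ·(p₁ᵢ/p₀ᵢ) = 25.6000 + 11.1000 + 18.6200 + 43.6000 = 98.9200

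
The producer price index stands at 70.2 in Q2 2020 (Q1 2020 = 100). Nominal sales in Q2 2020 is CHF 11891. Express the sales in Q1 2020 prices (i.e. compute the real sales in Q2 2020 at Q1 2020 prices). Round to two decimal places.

Real = Nominal ÷ (Index/100) = 11891 ÷ (70.2/100)
     = 11891 ÷ 0.702 = 16938.7464

16938.75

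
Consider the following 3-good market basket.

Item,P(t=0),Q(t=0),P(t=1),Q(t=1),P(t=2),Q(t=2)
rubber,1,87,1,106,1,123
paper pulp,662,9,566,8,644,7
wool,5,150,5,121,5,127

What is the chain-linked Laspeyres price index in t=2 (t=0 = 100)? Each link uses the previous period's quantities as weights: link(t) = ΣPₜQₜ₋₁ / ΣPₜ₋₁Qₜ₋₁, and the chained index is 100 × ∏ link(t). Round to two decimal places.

97.68

Link t=0→t=1:
ΣP(t=1)Q(t=0) = 1×87 + 566×9 + 5×150 = 87 + 5094 + 750 = 5931
ΣP(t=0)Q(t=0) = 1×87 + 662×9 + 5×150 = 87 + 5958 + 750 = 6795
link = 5931/6795 = 0.872848
Link t=1→t=2:
ΣP(t=2)Q(t=1) = 1×106 + 644×8 + 5×121 = 106 + 5152 + 605 = 5863
ΣP(t=1)Q(t=1) = 1×106 + 566×8 + 5×121 = 106 + 4528 + 605 = 5239
link = 5863/5239 = 1.119107
Chained index = 100 × 0.872848 × 1.119107 = 97.6810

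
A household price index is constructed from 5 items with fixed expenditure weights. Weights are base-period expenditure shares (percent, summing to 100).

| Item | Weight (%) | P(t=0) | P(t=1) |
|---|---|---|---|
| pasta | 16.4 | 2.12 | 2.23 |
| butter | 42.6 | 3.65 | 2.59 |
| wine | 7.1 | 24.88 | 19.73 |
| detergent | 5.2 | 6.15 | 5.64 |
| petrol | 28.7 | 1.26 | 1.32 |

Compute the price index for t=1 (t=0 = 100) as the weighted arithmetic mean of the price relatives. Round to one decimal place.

pasta: 16.4 × (2.23/2.12) = 16.4 × 1.051887 = 17.2509
butter: 42.6 × (2.59/3.65) = 42.6 × 0.709589 = 30.2285
wine: 7.1 × (19.73/24.88) = 7.1 × 0.793006 = 5.6303
detergent: 5.2 × (5.64/6.15) = 5.2 × 0.917073 = 4.7688
petrol: 28.7 × (1.32/1.26) = 28.7 × 1.047619 = 30.0667
Index = Σ wᵢ·(p₁ᵢ/p₀ᵢ) = 17.2509 + 30.2285 + 5.6303 + 4.7688 + 30.0667 = 87.9452

87.9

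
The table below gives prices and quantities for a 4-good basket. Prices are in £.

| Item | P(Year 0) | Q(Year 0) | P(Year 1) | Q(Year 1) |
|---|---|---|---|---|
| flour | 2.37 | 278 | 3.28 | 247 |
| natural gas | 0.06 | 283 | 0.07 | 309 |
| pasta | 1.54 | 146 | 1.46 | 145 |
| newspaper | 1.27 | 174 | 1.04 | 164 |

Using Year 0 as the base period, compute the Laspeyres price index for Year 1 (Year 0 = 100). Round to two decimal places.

Laspeyres price index uses base-period quantities as weights.
ΣP(Year 1)·Q(Year 0) = 3.28×278 + 0.07×283 + 1.46×146 + 1.04×174 = 911.84 + 19.81 + 213.16 + 180.96 = 1325.77
ΣP(Year 0)·Q(Year 0) = 2.37×278 + 0.06×283 + 1.54×146 + 1.27×174 = 658.86 + 16.98 + 224.84 + 220.98 = 1121.66
Index = 1325.77 / 1121.66 × 100 = 118.1971

118.20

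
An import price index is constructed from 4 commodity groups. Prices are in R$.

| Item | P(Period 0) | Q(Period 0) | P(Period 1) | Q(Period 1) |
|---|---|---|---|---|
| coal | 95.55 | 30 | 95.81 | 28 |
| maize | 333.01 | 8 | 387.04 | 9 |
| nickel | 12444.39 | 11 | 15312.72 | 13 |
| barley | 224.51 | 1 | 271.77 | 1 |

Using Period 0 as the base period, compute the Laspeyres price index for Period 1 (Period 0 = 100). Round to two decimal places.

Laspeyres price index uses base-period quantities as weights.
ΣP(Period 1)·Q(Period 0) = 95.81×30 + 387.04×8 + 15312.72×11 + 271.77×1 = 2874.3 + 3096.32 + 168439.92 + 271.77 = 174682.31
ΣP(Period 0)·Q(Period 0) = 95.55×30 + 333.01×8 + 12444.39×11 + 224.51×1 = 2866.5 + 2664.08 + 136888.29 + 224.51 = 142643.38
Index = 174682.31 / 142643.38 × 100 = 122.4609

122.46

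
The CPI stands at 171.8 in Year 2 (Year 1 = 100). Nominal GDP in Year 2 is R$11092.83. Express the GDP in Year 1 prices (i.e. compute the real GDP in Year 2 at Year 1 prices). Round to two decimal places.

6456.83

Real = Nominal ÷ (Index/100) = 11092.83 ÷ (171.8/100)
     = 11092.83 ÷ 1.718 = 6456.8277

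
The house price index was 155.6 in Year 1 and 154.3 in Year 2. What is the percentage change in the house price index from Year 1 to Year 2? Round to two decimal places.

-0.84%

Change = (154.3 − 155.6) / 155.6 × 100
       = -1.3 / 155.6 × 100 = -0.8355%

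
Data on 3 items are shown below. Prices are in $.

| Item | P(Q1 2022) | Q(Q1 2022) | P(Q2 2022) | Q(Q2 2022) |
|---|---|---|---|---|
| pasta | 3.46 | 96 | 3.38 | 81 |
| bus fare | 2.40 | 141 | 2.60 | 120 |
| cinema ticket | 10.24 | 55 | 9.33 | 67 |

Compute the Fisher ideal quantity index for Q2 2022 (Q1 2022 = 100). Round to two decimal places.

Laspeyres component (base-period weights):
ΣP(Q1 2022)Q(Q2 2022) = 3.46×81 + 2.40×120 + 10.24×67 = 280.26 + 288 + 686.08 = 1254.34
ΣP(Q1 2022)Q(Q1 2022) = 3.46×96 + 2.40×141 + 10.24×55 = 332.16 + 338.4 + 563.2 = 1233.76
L = 1254.34 / 1233.76 × 100 = 101.6681
Paasche component (current-period weights):
ΣP(Q2 2022)Q(Q2 2022) = 3.38×81 + 2.60×120 + 9.33×67 = 273.78 + 312 + 625.11 = 1210.89
ΣP(Q2 2022)Q(Q1 2022) = 3.38×96 + 2.60×141 + 9.33×55 = 324.48 + 366.6 + 513.15 = 1204.23
P = 1210.89 / 1204.23 × 100 = 100.5531
Fisher = √(L × P) = √(101.6681 × 100.5531) = 101.1090

101.11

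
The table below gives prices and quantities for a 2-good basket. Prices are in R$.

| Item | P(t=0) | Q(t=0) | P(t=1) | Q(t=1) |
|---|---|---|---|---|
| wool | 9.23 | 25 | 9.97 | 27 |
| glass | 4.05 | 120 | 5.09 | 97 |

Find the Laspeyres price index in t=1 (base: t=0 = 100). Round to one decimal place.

120.0

Laspeyres price index uses base-period quantities as weights.
ΣP(t=1)·Q(t=0) = 9.97×25 + 5.09×120 = 249.25 + 610.8 = 860.05
ΣP(t=0)·Q(t=0) = 9.23×25 + 4.05×120 = 230.75 + 486 = 716.75
Index = 860.05 / 716.75 × 100 = 119.9930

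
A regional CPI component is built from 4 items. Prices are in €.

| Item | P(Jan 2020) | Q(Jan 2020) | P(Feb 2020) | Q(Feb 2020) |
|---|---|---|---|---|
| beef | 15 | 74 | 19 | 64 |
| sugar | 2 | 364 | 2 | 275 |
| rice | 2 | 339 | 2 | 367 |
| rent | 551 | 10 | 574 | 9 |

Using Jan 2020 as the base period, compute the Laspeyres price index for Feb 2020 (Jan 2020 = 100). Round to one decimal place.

Laspeyres price index uses base-period quantities as weights.
ΣP(Feb 2020)·Q(Jan 2020) = 19×74 + 2×364 + 2×339 + 574×10 = 1406 + 728 + 678 + 5740 = 8552
ΣP(Jan 2020)·Q(Jan 2020) = 15×74 + 2×364 + 2×339 + 551×10 = 1110 + 728 + 678 + 5510 = 8026
Index = 8552 / 8026 × 100 = 106.5537

106.6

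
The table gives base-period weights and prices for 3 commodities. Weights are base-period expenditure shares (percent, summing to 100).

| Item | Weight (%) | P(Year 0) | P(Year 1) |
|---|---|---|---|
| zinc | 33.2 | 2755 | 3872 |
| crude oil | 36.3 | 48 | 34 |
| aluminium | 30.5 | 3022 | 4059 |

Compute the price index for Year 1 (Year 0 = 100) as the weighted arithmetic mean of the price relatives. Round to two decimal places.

113.34

zinc: 33.2 × (3872/2755) = 33.2 × 1.405445 = 46.6608
crude oil: 36.3 × (34/48) = 36.3 × 0.708333 = 25.7125
aluminium: 30.5 × (4059/3022) = 30.5 × 1.343150 = 40.9661
Index = Σ wᵢ·(p₁ᵢ/p₀ᵢ) = 46.6608 + 25.7125 + 40.9661 = 113.3393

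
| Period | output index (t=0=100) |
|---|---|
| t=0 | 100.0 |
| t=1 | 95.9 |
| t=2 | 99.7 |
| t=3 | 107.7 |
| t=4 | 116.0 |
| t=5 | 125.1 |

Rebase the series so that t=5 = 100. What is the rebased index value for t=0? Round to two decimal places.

Rebased(t=0) = 100.0 / 125.1 × 100 = 79.9361

79.94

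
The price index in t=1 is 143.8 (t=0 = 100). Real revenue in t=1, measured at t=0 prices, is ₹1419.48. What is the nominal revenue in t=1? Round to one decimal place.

Nominal = Real × (Index/100) = 1419.48 × (143.8/100)
        = 1419.48 × 1.438 = 2041.2122

2041.2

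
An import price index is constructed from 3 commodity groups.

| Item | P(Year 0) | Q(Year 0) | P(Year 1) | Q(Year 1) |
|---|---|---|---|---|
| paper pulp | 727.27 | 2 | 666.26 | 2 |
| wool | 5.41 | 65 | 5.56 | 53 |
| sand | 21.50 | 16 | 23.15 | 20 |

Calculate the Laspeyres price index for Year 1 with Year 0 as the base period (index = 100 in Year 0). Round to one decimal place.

96.0

Laspeyres price index uses base-period quantities as weights.
ΣP(Year 1)·Q(Year 0) = 666.26×2 + 5.56×65 + 23.15×16 = 1332.52 + 361.4 + 370.4 = 2064.32
ΣP(Year 0)·Q(Year 0) = 727.27×2 + 5.41×65 + 21.50×16 = 1454.54 + 351.65 + 344 = 2150.19
Index = 2064.32 / 2150.19 × 100 = 96.0064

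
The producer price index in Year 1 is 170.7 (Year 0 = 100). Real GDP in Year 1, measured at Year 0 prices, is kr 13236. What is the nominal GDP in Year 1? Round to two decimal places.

22593.85

Nominal = Real × (Index/100) = 13236 × (170.7/100)
        = 13236 × 1.707 = 22593.8520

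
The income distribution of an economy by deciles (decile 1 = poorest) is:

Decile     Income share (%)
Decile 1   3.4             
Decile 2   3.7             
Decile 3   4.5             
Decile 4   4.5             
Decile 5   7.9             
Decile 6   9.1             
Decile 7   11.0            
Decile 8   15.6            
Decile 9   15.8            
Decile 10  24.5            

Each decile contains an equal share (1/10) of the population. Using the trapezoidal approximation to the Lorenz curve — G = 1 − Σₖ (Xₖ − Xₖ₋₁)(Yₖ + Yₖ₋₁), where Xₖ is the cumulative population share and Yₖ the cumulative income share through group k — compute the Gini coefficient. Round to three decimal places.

Cumulative income shares Yₖ: 0.0340, 0.0710, 0.1160, 0.1610, 0.2400, 0.3310, 0.4410, 0.5970, 0.7550, 1.0000
Σ (Xₖ−Xₖ₋₁)(Yₖ+Yₖ₋₁) = (1/10)(0.0340+0.0000) + (1/10)(0.0710+0.0340) + (1/10)(0.1160+0.0710) + (1/10)(0.1610+0.1160) + (1/10)(0.2400+0.1610) + (1/10)(0.3310+0.2400) + (1/10)(0.4410+0.3310) + (1/10)(0.5970+0.4410) + (1/10)(0.7550+0.5970) + (1/10)(1.0000+0.7550)
  = 0.0034 + 0.0105 + 0.0187 + 0.0277 + 0.0401 + 0.0571 + 0.0772 + 0.1038 + 0.1352 + 0.1755 = 0.6492
G = 1 − 0.6492 = 0.3508

0.351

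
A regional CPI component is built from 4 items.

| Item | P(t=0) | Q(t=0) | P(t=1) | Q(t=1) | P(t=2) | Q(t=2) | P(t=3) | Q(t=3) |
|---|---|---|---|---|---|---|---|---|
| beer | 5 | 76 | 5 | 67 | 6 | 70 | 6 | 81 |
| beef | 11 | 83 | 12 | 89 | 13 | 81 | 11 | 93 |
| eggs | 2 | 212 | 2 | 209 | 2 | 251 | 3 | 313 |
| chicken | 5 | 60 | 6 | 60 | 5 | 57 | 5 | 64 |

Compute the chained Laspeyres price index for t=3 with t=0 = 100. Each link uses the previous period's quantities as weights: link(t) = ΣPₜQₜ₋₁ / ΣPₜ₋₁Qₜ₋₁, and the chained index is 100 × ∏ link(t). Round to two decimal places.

Link t=0→t=1:
ΣP(t=1)Q(t=0) = 5×76 + 12×83 + 2×212 + 6×60 = 380 + 996 + 424 + 360 = 2160
ΣP(t=0)Q(t=0) = 5×76 + 11×83 + 2×212 + 5×60 = 380 + 913 + 424 + 300 = 2017
link = 2160/2017 = 1.070897
Link t=1→t=2:
ΣP(t=2)Q(t=1) = 6×67 + 13×89 + 2×209 + 5×60 = 402 + 1157 + 418 + 300 = 2277
ΣP(t=1)Q(t=1) = 5×67 + 12×89 + 2×209 + 6×60 = 335 + 1068 + 418 + 360 = 2181
link = 2277/2181 = 1.044017
Link t=2→t=3:
ΣP(t=3)Q(t=2) = 6×70 + 11×81 + 3×251 + 5×57 = 420 + 891 + 753 + 285 = 2349
ΣP(t=2)Q(t=2) = 6×70 + 13×81 + 2×251 + 5×57 = 420 + 1053 + 502 + 285 = 2260
link = 2349/2260 = 1.039381
Chained index = 100 × 1.070897 × 1.044017 × 1.039381 = 116.2063

116.21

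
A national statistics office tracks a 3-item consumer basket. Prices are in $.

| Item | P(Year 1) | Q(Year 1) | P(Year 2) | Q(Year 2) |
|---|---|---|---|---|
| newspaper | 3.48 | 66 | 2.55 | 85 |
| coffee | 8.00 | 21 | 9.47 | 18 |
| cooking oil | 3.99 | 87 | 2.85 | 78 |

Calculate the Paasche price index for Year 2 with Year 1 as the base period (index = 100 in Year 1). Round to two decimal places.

81.16

Paasche price index uses current-period quantities as weights.
ΣP(Year 2)·Q(Year 2) = 2.55×85 + 9.47×18 + 2.85×78 = 216.75 + 170.46 + 222.3 = 609.51
ΣP(Year 1)·Q(Year 2) = 3.48×85 + 8.00×18 + 3.99×78 = 295.8 + 144 + 311.22 = 751.02
Index = 609.51 / 751.02 × 100 = 81.1576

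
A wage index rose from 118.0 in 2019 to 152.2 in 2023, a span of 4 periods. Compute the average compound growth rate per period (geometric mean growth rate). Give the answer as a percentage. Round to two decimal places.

Growth factor = (152.2/118.0)^(1/4) = (1.289831)^(1/4) = 1.065696
Growth rate = 1.065696 − 1 = 0.065696 = 6.5696%

6.57%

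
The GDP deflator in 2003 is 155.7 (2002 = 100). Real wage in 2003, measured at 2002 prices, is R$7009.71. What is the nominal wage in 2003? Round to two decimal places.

10914.12

Nominal = Real × (Index/100) = 7009.71 × (155.7/100)
        = 7009.71 × 1.557 = 10914.1185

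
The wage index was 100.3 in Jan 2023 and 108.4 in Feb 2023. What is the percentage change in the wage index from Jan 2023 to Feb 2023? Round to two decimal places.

Change = (108.4 − 100.3) / 100.3 × 100
       = 8.1 / 100.3 × 100 = 8.0758%

8.08%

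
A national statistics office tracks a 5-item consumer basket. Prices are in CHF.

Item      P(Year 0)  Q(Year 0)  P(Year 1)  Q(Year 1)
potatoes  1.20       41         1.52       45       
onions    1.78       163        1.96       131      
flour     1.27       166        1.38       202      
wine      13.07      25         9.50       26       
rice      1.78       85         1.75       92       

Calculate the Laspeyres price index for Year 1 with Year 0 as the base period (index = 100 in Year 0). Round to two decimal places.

Laspeyres price index uses base-period quantities as weights.
ΣP(Year 1)·Q(Year 0) = 1.52×41 + 1.96×163 + 1.38×166 + 9.50×25 + 1.75×85 = 62.32 + 319.48 + 229.08 + 237.5 + 148.75 = 997.13
ΣP(Year 0)·Q(Year 0) = 1.20×41 + 1.78×163 + 1.27×166 + 13.07×25 + 1.78×85 = 49.2 + 290.14 + 210.82 + 326.75 + 151.3 = 1028.21
Index = 997.13 / 1028.21 × 100 = 96.9773

96.98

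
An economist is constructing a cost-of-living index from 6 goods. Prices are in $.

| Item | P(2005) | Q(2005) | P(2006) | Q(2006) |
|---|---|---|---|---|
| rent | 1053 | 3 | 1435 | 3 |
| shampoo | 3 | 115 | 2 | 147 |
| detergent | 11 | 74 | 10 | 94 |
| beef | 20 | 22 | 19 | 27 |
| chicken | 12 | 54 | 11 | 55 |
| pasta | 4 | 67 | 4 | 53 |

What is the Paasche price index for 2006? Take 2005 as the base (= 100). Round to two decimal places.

113.61

Paasche price index uses current-period quantities as weights.
ΣP(2006)·Q(2006) = 1435×3 + 2×147 + 10×94 + 19×27 + 11×55 + 4×53 = 4305 + 294 + 940 + 513 + 605 + 212 = 6869
ΣP(2005)·Q(2006) = 1053×3 + 3×147 + 11×94 + 20×27 + 12×55 + 4×53 = 3159 + 441 + 1034 + 540 + 660 + 212 = 6046
Index = 6869 / 6046 × 100 = 113.6123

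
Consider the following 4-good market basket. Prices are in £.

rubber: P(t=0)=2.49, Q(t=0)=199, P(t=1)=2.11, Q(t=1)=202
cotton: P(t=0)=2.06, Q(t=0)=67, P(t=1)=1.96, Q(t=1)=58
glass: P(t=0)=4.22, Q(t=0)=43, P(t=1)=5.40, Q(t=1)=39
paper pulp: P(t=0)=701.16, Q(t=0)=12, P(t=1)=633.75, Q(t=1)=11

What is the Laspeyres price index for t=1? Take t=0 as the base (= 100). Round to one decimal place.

Laspeyres price index uses base-period quantities as weights.
ΣP(t=1)·Q(t=0) = 2.11×199 + 1.96×67 + 5.40×43 + 633.75×12 = 419.89 + 131.32 + 232.2 + 7605 = 8388.41
ΣP(t=0)·Q(t=0) = 2.49×199 + 2.06×67 + 4.22×43 + 701.16×12 = 495.51 + 138.02 + 181.46 + 8413.92 = 9228.91
Index = 8388.41 / 9228.91 × 100 = 90.8927

90.9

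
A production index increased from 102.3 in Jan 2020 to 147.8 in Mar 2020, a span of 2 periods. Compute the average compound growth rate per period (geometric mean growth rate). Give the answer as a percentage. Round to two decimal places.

Growth factor = (147.8/102.3)^(1/2) = (1.444770)^(1/2) = 1.201986
Growth rate = 1.201986 − 1 = 0.201986 = 20.1986%

20.20%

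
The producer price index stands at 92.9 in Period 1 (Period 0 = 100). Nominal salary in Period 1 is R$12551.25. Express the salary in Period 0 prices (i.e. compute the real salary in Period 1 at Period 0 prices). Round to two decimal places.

Real = Nominal ÷ (Index/100) = 12551.25 ÷ (92.9/100)
     = 12551.25 ÷ 0.929 = 13510.4952

13510.50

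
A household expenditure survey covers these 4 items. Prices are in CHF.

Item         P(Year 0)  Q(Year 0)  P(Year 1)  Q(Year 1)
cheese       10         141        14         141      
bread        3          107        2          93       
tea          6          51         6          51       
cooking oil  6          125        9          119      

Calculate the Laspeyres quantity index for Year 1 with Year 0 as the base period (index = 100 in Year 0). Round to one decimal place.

97.2

Laspeyres quantity index uses base-period prices as weights.
ΣP(Year 0)·Q(Year 1) = 10×141 + 3×93 + 6×51 + 6×119 = 1410 + 279 + 306 + 714 = 2709
ΣP(Year 0)·Q(Year 0) = 10×141 + 3×107 + 6×51 + 6×125 = 1410 + 321 + 306 + 750 = 2787
Index = 2709 / 2787 × 100 = 97.2013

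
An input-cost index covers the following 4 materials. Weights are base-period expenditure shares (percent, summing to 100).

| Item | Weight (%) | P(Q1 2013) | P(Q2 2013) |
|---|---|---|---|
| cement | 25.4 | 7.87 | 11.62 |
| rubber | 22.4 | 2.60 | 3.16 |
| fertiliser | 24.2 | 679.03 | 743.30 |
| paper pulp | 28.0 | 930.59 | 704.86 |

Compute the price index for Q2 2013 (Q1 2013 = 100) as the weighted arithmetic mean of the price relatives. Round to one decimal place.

cement: 25.4 × (11.62/7.87) = 25.4 × 1.476493 = 37.5029
rubber: 22.4 × (3.16/2.60) = 22.4 × 1.215385 = 27.2246
fertiliser: 24.2 × (743.30/679.03) = 24.2 × 1.094650 = 26.4905
paper pulp: 28.0 × (704.86/930.59) = 28.0 × 0.757433 = 21.2081
Index = Σ wᵢ·(p₁ᵢ/p₀ᵢ) = 37.5029 + 27.2246 + 26.4905 + 21.2081 = 112.4262

112.4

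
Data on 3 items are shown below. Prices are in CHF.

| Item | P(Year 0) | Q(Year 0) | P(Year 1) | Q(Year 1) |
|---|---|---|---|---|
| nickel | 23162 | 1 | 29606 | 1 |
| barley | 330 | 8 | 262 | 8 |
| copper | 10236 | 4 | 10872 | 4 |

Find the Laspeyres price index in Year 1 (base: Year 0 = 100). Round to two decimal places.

112.65

Laspeyres price index uses base-period quantities as weights.
ΣP(Year 1)·Q(Year 0) = 29606×1 + 262×8 + 10872×4 = 29606 + 2096 + 43488 = 75190
ΣP(Year 0)·Q(Year 0) = 23162×1 + 330×8 + 10236×4 = 23162 + 2640 + 40944 = 66746
Index = 75190 / 66746 × 100 = 112.6509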